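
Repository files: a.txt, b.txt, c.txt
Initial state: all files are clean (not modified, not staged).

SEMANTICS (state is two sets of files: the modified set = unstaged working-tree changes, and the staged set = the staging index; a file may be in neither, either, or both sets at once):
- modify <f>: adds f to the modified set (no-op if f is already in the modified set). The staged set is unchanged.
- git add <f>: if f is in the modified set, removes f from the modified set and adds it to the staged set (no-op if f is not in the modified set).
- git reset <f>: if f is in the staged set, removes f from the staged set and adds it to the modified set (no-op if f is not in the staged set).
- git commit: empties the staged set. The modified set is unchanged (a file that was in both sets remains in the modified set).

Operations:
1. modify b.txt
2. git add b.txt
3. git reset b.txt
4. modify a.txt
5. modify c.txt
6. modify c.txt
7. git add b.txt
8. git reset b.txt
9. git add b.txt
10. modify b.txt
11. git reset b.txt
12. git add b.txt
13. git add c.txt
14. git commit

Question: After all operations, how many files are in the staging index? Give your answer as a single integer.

After op 1 (modify b.txt): modified={b.txt} staged={none}
After op 2 (git add b.txt): modified={none} staged={b.txt}
After op 3 (git reset b.txt): modified={b.txt} staged={none}
After op 4 (modify a.txt): modified={a.txt, b.txt} staged={none}
After op 5 (modify c.txt): modified={a.txt, b.txt, c.txt} staged={none}
After op 6 (modify c.txt): modified={a.txt, b.txt, c.txt} staged={none}
After op 7 (git add b.txt): modified={a.txt, c.txt} staged={b.txt}
After op 8 (git reset b.txt): modified={a.txt, b.txt, c.txt} staged={none}
After op 9 (git add b.txt): modified={a.txt, c.txt} staged={b.txt}
After op 10 (modify b.txt): modified={a.txt, b.txt, c.txt} staged={b.txt}
After op 11 (git reset b.txt): modified={a.txt, b.txt, c.txt} staged={none}
After op 12 (git add b.txt): modified={a.txt, c.txt} staged={b.txt}
After op 13 (git add c.txt): modified={a.txt} staged={b.txt, c.txt}
After op 14 (git commit): modified={a.txt} staged={none}
Final staged set: {none} -> count=0

Answer: 0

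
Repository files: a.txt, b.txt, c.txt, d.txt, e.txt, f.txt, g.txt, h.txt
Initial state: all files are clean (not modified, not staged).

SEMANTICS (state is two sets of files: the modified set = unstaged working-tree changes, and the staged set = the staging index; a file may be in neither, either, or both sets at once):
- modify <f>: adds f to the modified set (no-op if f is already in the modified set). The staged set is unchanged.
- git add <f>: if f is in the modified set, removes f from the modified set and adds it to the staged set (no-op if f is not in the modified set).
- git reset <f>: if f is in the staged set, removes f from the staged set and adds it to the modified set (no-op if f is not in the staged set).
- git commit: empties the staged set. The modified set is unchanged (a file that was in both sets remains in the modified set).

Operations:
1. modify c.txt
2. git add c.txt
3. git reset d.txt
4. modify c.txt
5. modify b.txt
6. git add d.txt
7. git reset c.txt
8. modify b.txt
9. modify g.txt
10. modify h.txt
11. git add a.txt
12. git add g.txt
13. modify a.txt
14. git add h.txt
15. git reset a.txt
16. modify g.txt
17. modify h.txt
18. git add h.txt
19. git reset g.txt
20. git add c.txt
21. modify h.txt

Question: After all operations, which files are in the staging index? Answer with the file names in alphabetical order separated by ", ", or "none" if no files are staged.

Answer: c.txt, h.txt

Derivation:
After op 1 (modify c.txt): modified={c.txt} staged={none}
After op 2 (git add c.txt): modified={none} staged={c.txt}
After op 3 (git reset d.txt): modified={none} staged={c.txt}
After op 4 (modify c.txt): modified={c.txt} staged={c.txt}
After op 5 (modify b.txt): modified={b.txt, c.txt} staged={c.txt}
After op 6 (git add d.txt): modified={b.txt, c.txt} staged={c.txt}
After op 7 (git reset c.txt): modified={b.txt, c.txt} staged={none}
After op 8 (modify b.txt): modified={b.txt, c.txt} staged={none}
After op 9 (modify g.txt): modified={b.txt, c.txt, g.txt} staged={none}
After op 10 (modify h.txt): modified={b.txt, c.txt, g.txt, h.txt} staged={none}
After op 11 (git add a.txt): modified={b.txt, c.txt, g.txt, h.txt} staged={none}
After op 12 (git add g.txt): modified={b.txt, c.txt, h.txt} staged={g.txt}
After op 13 (modify a.txt): modified={a.txt, b.txt, c.txt, h.txt} staged={g.txt}
After op 14 (git add h.txt): modified={a.txt, b.txt, c.txt} staged={g.txt, h.txt}
After op 15 (git reset a.txt): modified={a.txt, b.txt, c.txt} staged={g.txt, h.txt}
After op 16 (modify g.txt): modified={a.txt, b.txt, c.txt, g.txt} staged={g.txt, h.txt}
After op 17 (modify h.txt): modified={a.txt, b.txt, c.txt, g.txt, h.txt} staged={g.txt, h.txt}
After op 18 (git add h.txt): modified={a.txt, b.txt, c.txt, g.txt} staged={g.txt, h.txt}
After op 19 (git reset g.txt): modified={a.txt, b.txt, c.txt, g.txt} staged={h.txt}
After op 20 (git add c.txt): modified={a.txt, b.txt, g.txt} staged={c.txt, h.txt}
After op 21 (modify h.txt): modified={a.txt, b.txt, g.txt, h.txt} staged={c.txt, h.txt}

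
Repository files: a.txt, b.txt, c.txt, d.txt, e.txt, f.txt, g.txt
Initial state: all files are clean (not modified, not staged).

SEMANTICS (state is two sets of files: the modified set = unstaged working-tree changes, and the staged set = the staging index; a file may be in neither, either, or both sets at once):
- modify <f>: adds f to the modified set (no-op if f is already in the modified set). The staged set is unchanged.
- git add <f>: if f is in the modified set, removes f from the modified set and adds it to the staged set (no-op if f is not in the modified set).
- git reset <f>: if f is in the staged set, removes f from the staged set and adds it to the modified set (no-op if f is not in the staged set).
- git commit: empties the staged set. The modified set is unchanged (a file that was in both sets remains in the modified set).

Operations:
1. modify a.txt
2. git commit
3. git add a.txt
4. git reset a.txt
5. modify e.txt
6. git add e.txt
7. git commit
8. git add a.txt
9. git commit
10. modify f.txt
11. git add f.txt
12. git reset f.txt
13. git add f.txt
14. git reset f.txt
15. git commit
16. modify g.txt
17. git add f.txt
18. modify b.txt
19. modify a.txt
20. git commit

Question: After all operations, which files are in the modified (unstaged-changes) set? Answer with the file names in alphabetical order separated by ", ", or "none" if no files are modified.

After op 1 (modify a.txt): modified={a.txt} staged={none}
After op 2 (git commit): modified={a.txt} staged={none}
After op 3 (git add a.txt): modified={none} staged={a.txt}
After op 4 (git reset a.txt): modified={a.txt} staged={none}
After op 5 (modify e.txt): modified={a.txt, e.txt} staged={none}
After op 6 (git add e.txt): modified={a.txt} staged={e.txt}
After op 7 (git commit): modified={a.txt} staged={none}
After op 8 (git add a.txt): modified={none} staged={a.txt}
After op 9 (git commit): modified={none} staged={none}
After op 10 (modify f.txt): modified={f.txt} staged={none}
After op 11 (git add f.txt): modified={none} staged={f.txt}
After op 12 (git reset f.txt): modified={f.txt} staged={none}
After op 13 (git add f.txt): modified={none} staged={f.txt}
After op 14 (git reset f.txt): modified={f.txt} staged={none}
After op 15 (git commit): modified={f.txt} staged={none}
After op 16 (modify g.txt): modified={f.txt, g.txt} staged={none}
After op 17 (git add f.txt): modified={g.txt} staged={f.txt}
After op 18 (modify b.txt): modified={b.txt, g.txt} staged={f.txt}
After op 19 (modify a.txt): modified={a.txt, b.txt, g.txt} staged={f.txt}
After op 20 (git commit): modified={a.txt, b.txt, g.txt} staged={none}

Answer: a.txt, b.txt, g.txt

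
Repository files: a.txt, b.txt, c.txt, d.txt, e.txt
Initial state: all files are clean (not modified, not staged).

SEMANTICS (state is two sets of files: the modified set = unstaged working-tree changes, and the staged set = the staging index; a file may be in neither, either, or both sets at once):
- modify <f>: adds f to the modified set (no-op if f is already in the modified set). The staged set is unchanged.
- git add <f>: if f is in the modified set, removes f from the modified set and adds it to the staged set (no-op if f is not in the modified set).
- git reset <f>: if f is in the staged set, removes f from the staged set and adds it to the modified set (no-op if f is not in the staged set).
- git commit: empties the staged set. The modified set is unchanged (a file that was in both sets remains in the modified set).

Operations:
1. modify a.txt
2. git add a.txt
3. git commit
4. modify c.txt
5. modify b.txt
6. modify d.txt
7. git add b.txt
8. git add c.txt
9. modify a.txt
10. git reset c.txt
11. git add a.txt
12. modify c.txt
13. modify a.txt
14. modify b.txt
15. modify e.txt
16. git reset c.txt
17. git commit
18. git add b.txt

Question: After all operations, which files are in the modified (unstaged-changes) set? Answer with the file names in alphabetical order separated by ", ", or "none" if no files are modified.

Answer: a.txt, c.txt, d.txt, e.txt

Derivation:
After op 1 (modify a.txt): modified={a.txt} staged={none}
After op 2 (git add a.txt): modified={none} staged={a.txt}
After op 3 (git commit): modified={none} staged={none}
After op 4 (modify c.txt): modified={c.txt} staged={none}
After op 5 (modify b.txt): modified={b.txt, c.txt} staged={none}
After op 6 (modify d.txt): modified={b.txt, c.txt, d.txt} staged={none}
After op 7 (git add b.txt): modified={c.txt, d.txt} staged={b.txt}
After op 8 (git add c.txt): modified={d.txt} staged={b.txt, c.txt}
After op 9 (modify a.txt): modified={a.txt, d.txt} staged={b.txt, c.txt}
After op 10 (git reset c.txt): modified={a.txt, c.txt, d.txt} staged={b.txt}
After op 11 (git add a.txt): modified={c.txt, d.txt} staged={a.txt, b.txt}
After op 12 (modify c.txt): modified={c.txt, d.txt} staged={a.txt, b.txt}
After op 13 (modify a.txt): modified={a.txt, c.txt, d.txt} staged={a.txt, b.txt}
After op 14 (modify b.txt): modified={a.txt, b.txt, c.txt, d.txt} staged={a.txt, b.txt}
After op 15 (modify e.txt): modified={a.txt, b.txt, c.txt, d.txt, e.txt} staged={a.txt, b.txt}
After op 16 (git reset c.txt): modified={a.txt, b.txt, c.txt, d.txt, e.txt} staged={a.txt, b.txt}
After op 17 (git commit): modified={a.txt, b.txt, c.txt, d.txt, e.txt} staged={none}
After op 18 (git add b.txt): modified={a.txt, c.txt, d.txt, e.txt} staged={b.txt}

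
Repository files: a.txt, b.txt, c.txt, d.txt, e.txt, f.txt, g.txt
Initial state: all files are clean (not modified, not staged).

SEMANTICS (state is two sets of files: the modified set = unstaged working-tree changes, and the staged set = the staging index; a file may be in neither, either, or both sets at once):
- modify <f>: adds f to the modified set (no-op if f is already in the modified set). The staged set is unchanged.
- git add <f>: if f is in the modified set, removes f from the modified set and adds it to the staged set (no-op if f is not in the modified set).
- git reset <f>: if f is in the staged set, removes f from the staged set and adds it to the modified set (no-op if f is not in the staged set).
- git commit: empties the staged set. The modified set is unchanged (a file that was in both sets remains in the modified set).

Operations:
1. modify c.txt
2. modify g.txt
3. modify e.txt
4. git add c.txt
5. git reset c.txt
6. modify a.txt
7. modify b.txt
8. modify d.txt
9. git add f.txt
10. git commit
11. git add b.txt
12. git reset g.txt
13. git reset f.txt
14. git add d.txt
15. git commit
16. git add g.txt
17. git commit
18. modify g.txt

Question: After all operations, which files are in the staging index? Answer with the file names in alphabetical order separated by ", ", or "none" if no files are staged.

After op 1 (modify c.txt): modified={c.txt} staged={none}
After op 2 (modify g.txt): modified={c.txt, g.txt} staged={none}
After op 3 (modify e.txt): modified={c.txt, e.txt, g.txt} staged={none}
After op 4 (git add c.txt): modified={e.txt, g.txt} staged={c.txt}
After op 5 (git reset c.txt): modified={c.txt, e.txt, g.txt} staged={none}
After op 6 (modify a.txt): modified={a.txt, c.txt, e.txt, g.txt} staged={none}
After op 7 (modify b.txt): modified={a.txt, b.txt, c.txt, e.txt, g.txt} staged={none}
After op 8 (modify d.txt): modified={a.txt, b.txt, c.txt, d.txt, e.txt, g.txt} staged={none}
After op 9 (git add f.txt): modified={a.txt, b.txt, c.txt, d.txt, e.txt, g.txt} staged={none}
After op 10 (git commit): modified={a.txt, b.txt, c.txt, d.txt, e.txt, g.txt} staged={none}
After op 11 (git add b.txt): modified={a.txt, c.txt, d.txt, e.txt, g.txt} staged={b.txt}
After op 12 (git reset g.txt): modified={a.txt, c.txt, d.txt, e.txt, g.txt} staged={b.txt}
After op 13 (git reset f.txt): modified={a.txt, c.txt, d.txt, e.txt, g.txt} staged={b.txt}
After op 14 (git add d.txt): modified={a.txt, c.txt, e.txt, g.txt} staged={b.txt, d.txt}
After op 15 (git commit): modified={a.txt, c.txt, e.txt, g.txt} staged={none}
After op 16 (git add g.txt): modified={a.txt, c.txt, e.txt} staged={g.txt}
After op 17 (git commit): modified={a.txt, c.txt, e.txt} staged={none}
After op 18 (modify g.txt): modified={a.txt, c.txt, e.txt, g.txt} staged={none}

Answer: none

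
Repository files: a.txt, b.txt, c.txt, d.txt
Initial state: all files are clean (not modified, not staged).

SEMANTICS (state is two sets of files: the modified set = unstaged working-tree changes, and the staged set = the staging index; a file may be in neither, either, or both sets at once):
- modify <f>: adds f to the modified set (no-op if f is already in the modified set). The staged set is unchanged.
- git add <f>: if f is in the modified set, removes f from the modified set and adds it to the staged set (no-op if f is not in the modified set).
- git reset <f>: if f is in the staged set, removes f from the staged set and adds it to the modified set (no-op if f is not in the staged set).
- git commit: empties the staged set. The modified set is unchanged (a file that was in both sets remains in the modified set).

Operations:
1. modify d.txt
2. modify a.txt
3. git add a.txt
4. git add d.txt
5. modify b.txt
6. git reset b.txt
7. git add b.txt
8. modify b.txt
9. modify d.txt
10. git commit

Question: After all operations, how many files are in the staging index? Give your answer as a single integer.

After op 1 (modify d.txt): modified={d.txt} staged={none}
After op 2 (modify a.txt): modified={a.txt, d.txt} staged={none}
After op 3 (git add a.txt): modified={d.txt} staged={a.txt}
After op 4 (git add d.txt): modified={none} staged={a.txt, d.txt}
After op 5 (modify b.txt): modified={b.txt} staged={a.txt, d.txt}
After op 6 (git reset b.txt): modified={b.txt} staged={a.txt, d.txt}
After op 7 (git add b.txt): modified={none} staged={a.txt, b.txt, d.txt}
After op 8 (modify b.txt): modified={b.txt} staged={a.txt, b.txt, d.txt}
After op 9 (modify d.txt): modified={b.txt, d.txt} staged={a.txt, b.txt, d.txt}
After op 10 (git commit): modified={b.txt, d.txt} staged={none}
Final staged set: {none} -> count=0

Answer: 0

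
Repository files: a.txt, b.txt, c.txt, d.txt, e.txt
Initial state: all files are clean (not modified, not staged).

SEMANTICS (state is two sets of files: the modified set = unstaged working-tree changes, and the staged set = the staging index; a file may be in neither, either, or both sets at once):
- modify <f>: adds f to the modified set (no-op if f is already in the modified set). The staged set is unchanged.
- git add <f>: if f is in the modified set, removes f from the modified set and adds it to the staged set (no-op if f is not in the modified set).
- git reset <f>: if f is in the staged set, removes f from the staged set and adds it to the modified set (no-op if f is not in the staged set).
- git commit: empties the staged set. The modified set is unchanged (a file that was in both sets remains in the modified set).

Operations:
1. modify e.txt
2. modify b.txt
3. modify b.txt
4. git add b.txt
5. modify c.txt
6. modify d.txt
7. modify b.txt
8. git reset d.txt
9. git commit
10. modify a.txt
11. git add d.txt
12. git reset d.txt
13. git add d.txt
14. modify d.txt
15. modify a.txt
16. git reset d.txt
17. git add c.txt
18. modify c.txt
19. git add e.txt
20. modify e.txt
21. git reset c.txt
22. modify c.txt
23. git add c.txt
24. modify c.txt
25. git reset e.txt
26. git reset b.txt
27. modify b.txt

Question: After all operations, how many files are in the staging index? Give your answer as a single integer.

After op 1 (modify e.txt): modified={e.txt} staged={none}
After op 2 (modify b.txt): modified={b.txt, e.txt} staged={none}
After op 3 (modify b.txt): modified={b.txt, e.txt} staged={none}
After op 4 (git add b.txt): modified={e.txt} staged={b.txt}
After op 5 (modify c.txt): modified={c.txt, e.txt} staged={b.txt}
After op 6 (modify d.txt): modified={c.txt, d.txt, e.txt} staged={b.txt}
After op 7 (modify b.txt): modified={b.txt, c.txt, d.txt, e.txt} staged={b.txt}
After op 8 (git reset d.txt): modified={b.txt, c.txt, d.txt, e.txt} staged={b.txt}
After op 9 (git commit): modified={b.txt, c.txt, d.txt, e.txt} staged={none}
After op 10 (modify a.txt): modified={a.txt, b.txt, c.txt, d.txt, e.txt} staged={none}
After op 11 (git add d.txt): modified={a.txt, b.txt, c.txt, e.txt} staged={d.txt}
After op 12 (git reset d.txt): modified={a.txt, b.txt, c.txt, d.txt, e.txt} staged={none}
After op 13 (git add d.txt): modified={a.txt, b.txt, c.txt, e.txt} staged={d.txt}
After op 14 (modify d.txt): modified={a.txt, b.txt, c.txt, d.txt, e.txt} staged={d.txt}
After op 15 (modify a.txt): modified={a.txt, b.txt, c.txt, d.txt, e.txt} staged={d.txt}
After op 16 (git reset d.txt): modified={a.txt, b.txt, c.txt, d.txt, e.txt} staged={none}
After op 17 (git add c.txt): modified={a.txt, b.txt, d.txt, e.txt} staged={c.txt}
After op 18 (modify c.txt): modified={a.txt, b.txt, c.txt, d.txt, e.txt} staged={c.txt}
After op 19 (git add e.txt): modified={a.txt, b.txt, c.txt, d.txt} staged={c.txt, e.txt}
After op 20 (modify e.txt): modified={a.txt, b.txt, c.txt, d.txt, e.txt} staged={c.txt, e.txt}
After op 21 (git reset c.txt): modified={a.txt, b.txt, c.txt, d.txt, e.txt} staged={e.txt}
After op 22 (modify c.txt): modified={a.txt, b.txt, c.txt, d.txt, e.txt} staged={e.txt}
After op 23 (git add c.txt): modified={a.txt, b.txt, d.txt, e.txt} staged={c.txt, e.txt}
After op 24 (modify c.txt): modified={a.txt, b.txt, c.txt, d.txt, e.txt} staged={c.txt, e.txt}
After op 25 (git reset e.txt): modified={a.txt, b.txt, c.txt, d.txt, e.txt} staged={c.txt}
After op 26 (git reset b.txt): modified={a.txt, b.txt, c.txt, d.txt, e.txt} staged={c.txt}
After op 27 (modify b.txt): modified={a.txt, b.txt, c.txt, d.txt, e.txt} staged={c.txt}
Final staged set: {c.txt} -> count=1

Answer: 1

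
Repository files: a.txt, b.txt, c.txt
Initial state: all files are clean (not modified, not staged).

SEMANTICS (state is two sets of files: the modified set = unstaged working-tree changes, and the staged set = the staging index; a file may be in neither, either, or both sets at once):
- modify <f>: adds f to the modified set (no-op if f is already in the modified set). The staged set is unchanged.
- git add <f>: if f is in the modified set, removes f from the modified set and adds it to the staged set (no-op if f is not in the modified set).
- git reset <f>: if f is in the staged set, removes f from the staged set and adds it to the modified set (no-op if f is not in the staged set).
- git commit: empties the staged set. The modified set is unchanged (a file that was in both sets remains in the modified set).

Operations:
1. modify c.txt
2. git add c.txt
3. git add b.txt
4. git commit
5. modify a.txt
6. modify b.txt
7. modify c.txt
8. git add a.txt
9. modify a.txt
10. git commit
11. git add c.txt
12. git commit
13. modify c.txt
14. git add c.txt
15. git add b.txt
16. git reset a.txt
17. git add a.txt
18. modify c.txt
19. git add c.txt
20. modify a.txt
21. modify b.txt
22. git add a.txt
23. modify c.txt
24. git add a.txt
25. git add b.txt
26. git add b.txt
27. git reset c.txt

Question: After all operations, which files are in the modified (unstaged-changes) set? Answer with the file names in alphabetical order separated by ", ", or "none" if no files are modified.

Answer: c.txt

Derivation:
After op 1 (modify c.txt): modified={c.txt} staged={none}
After op 2 (git add c.txt): modified={none} staged={c.txt}
After op 3 (git add b.txt): modified={none} staged={c.txt}
After op 4 (git commit): modified={none} staged={none}
After op 5 (modify a.txt): modified={a.txt} staged={none}
After op 6 (modify b.txt): modified={a.txt, b.txt} staged={none}
After op 7 (modify c.txt): modified={a.txt, b.txt, c.txt} staged={none}
After op 8 (git add a.txt): modified={b.txt, c.txt} staged={a.txt}
After op 9 (modify a.txt): modified={a.txt, b.txt, c.txt} staged={a.txt}
After op 10 (git commit): modified={a.txt, b.txt, c.txt} staged={none}
After op 11 (git add c.txt): modified={a.txt, b.txt} staged={c.txt}
After op 12 (git commit): modified={a.txt, b.txt} staged={none}
After op 13 (modify c.txt): modified={a.txt, b.txt, c.txt} staged={none}
After op 14 (git add c.txt): modified={a.txt, b.txt} staged={c.txt}
After op 15 (git add b.txt): modified={a.txt} staged={b.txt, c.txt}
After op 16 (git reset a.txt): modified={a.txt} staged={b.txt, c.txt}
After op 17 (git add a.txt): modified={none} staged={a.txt, b.txt, c.txt}
After op 18 (modify c.txt): modified={c.txt} staged={a.txt, b.txt, c.txt}
After op 19 (git add c.txt): modified={none} staged={a.txt, b.txt, c.txt}
After op 20 (modify a.txt): modified={a.txt} staged={a.txt, b.txt, c.txt}
After op 21 (modify b.txt): modified={a.txt, b.txt} staged={a.txt, b.txt, c.txt}
After op 22 (git add a.txt): modified={b.txt} staged={a.txt, b.txt, c.txt}
After op 23 (modify c.txt): modified={b.txt, c.txt} staged={a.txt, b.txt, c.txt}
After op 24 (git add a.txt): modified={b.txt, c.txt} staged={a.txt, b.txt, c.txt}
After op 25 (git add b.txt): modified={c.txt} staged={a.txt, b.txt, c.txt}
After op 26 (git add b.txt): modified={c.txt} staged={a.txt, b.txt, c.txt}
After op 27 (git reset c.txt): modified={c.txt} staged={a.txt, b.txt}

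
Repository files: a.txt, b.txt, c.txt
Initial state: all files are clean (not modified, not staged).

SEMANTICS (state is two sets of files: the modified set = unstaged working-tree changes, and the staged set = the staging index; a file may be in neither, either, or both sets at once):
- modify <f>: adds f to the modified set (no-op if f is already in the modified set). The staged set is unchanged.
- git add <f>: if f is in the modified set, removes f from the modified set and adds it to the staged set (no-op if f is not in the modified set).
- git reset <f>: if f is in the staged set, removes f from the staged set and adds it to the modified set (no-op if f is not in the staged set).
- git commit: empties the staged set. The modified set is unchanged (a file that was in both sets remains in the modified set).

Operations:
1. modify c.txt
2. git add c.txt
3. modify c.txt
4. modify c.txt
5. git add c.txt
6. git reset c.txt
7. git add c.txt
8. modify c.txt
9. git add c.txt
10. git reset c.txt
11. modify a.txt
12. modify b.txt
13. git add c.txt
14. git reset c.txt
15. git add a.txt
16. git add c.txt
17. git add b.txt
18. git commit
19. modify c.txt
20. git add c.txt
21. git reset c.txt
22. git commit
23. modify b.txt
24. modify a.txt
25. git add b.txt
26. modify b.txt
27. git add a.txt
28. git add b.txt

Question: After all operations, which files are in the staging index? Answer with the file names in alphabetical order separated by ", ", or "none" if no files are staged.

After op 1 (modify c.txt): modified={c.txt} staged={none}
After op 2 (git add c.txt): modified={none} staged={c.txt}
After op 3 (modify c.txt): modified={c.txt} staged={c.txt}
After op 4 (modify c.txt): modified={c.txt} staged={c.txt}
After op 5 (git add c.txt): modified={none} staged={c.txt}
After op 6 (git reset c.txt): modified={c.txt} staged={none}
After op 7 (git add c.txt): modified={none} staged={c.txt}
After op 8 (modify c.txt): modified={c.txt} staged={c.txt}
After op 9 (git add c.txt): modified={none} staged={c.txt}
After op 10 (git reset c.txt): modified={c.txt} staged={none}
After op 11 (modify a.txt): modified={a.txt, c.txt} staged={none}
After op 12 (modify b.txt): modified={a.txt, b.txt, c.txt} staged={none}
After op 13 (git add c.txt): modified={a.txt, b.txt} staged={c.txt}
After op 14 (git reset c.txt): modified={a.txt, b.txt, c.txt} staged={none}
After op 15 (git add a.txt): modified={b.txt, c.txt} staged={a.txt}
After op 16 (git add c.txt): modified={b.txt} staged={a.txt, c.txt}
After op 17 (git add b.txt): modified={none} staged={a.txt, b.txt, c.txt}
After op 18 (git commit): modified={none} staged={none}
After op 19 (modify c.txt): modified={c.txt} staged={none}
After op 20 (git add c.txt): modified={none} staged={c.txt}
After op 21 (git reset c.txt): modified={c.txt} staged={none}
After op 22 (git commit): modified={c.txt} staged={none}
After op 23 (modify b.txt): modified={b.txt, c.txt} staged={none}
After op 24 (modify a.txt): modified={a.txt, b.txt, c.txt} staged={none}
After op 25 (git add b.txt): modified={a.txt, c.txt} staged={b.txt}
After op 26 (modify b.txt): modified={a.txt, b.txt, c.txt} staged={b.txt}
After op 27 (git add a.txt): modified={b.txt, c.txt} staged={a.txt, b.txt}
After op 28 (git add b.txt): modified={c.txt} staged={a.txt, b.txt}

Answer: a.txt, b.txt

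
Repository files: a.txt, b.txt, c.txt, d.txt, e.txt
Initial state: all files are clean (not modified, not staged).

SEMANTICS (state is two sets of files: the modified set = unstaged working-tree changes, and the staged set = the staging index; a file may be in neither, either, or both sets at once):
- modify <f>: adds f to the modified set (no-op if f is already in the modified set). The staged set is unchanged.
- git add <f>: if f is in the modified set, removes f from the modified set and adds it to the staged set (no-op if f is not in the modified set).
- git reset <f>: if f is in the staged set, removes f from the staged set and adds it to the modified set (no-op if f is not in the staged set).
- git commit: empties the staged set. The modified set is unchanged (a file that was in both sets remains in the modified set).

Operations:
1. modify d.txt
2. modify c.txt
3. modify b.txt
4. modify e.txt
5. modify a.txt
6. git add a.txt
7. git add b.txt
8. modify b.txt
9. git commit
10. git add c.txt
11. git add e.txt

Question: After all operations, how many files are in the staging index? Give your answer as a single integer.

After op 1 (modify d.txt): modified={d.txt} staged={none}
After op 2 (modify c.txt): modified={c.txt, d.txt} staged={none}
After op 3 (modify b.txt): modified={b.txt, c.txt, d.txt} staged={none}
After op 4 (modify e.txt): modified={b.txt, c.txt, d.txt, e.txt} staged={none}
After op 5 (modify a.txt): modified={a.txt, b.txt, c.txt, d.txt, e.txt} staged={none}
After op 6 (git add a.txt): modified={b.txt, c.txt, d.txt, e.txt} staged={a.txt}
After op 7 (git add b.txt): modified={c.txt, d.txt, e.txt} staged={a.txt, b.txt}
After op 8 (modify b.txt): modified={b.txt, c.txt, d.txt, e.txt} staged={a.txt, b.txt}
After op 9 (git commit): modified={b.txt, c.txt, d.txt, e.txt} staged={none}
After op 10 (git add c.txt): modified={b.txt, d.txt, e.txt} staged={c.txt}
After op 11 (git add e.txt): modified={b.txt, d.txt} staged={c.txt, e.txt}
Final staged set: {c.txt, e.txt} -> count=2

Answer: 2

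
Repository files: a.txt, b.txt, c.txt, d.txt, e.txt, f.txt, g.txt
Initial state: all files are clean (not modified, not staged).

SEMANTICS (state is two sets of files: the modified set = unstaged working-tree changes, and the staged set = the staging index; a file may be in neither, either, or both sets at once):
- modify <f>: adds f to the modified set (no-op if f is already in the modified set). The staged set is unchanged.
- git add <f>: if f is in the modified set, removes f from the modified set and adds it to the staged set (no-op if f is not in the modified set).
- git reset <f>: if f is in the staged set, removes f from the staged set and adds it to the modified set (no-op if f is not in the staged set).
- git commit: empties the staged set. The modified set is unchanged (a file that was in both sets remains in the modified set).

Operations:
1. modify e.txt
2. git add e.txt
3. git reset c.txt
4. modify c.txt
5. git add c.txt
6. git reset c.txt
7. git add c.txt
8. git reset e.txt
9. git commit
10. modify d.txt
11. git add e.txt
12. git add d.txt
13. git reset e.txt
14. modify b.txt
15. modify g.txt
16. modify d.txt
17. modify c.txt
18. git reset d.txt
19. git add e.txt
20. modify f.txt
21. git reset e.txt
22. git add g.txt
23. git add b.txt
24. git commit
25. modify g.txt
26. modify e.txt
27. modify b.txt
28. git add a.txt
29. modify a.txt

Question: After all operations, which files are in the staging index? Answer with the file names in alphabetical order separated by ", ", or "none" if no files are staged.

After op 1 (modify e.txt): modified={e.txt} staged={none}
After op 2 (git add e.txt): modified={none} staged={e.txt}
After op 3 (git reset c.txt): modified={none} staged={e.txt}
After op 4 (modify c.txt): modified={c.txt} staged={e.txt}
After op 5 (git add c.txt): modified={none} staged={c.txt, e.txt}
After op 6 (git reset c.txt): modified={c.txt} staged={e.txt}
After op 7 (git add c.txt): modified={none} staged={c.txt, e.txt}
After op 8 (git reset e.txt): modified={e.txt} staged={c.txt}
After op 9 (git commit): modified={e.txt} staged={none}
After op 10 (modify d.txt): modified={d.txt, e.txt} staged={none}
After op 11 (git add e.txt): modified={d.txt} staged={e.txt}
After op 12 (git add d.txt): modified={none} staged={d.txt, e.txt}
After op 13 (git reset e.txt): modified={e.txt} staged={d.txt}
After op 14 (modify b.txt): modified={b.txt, e.txt} staged={d.txt}
After op 15 (modify g.txt): modified={b.txt, e.txt, g.txt} staged={d.txt}
After op 16 (modify d.txt): modified={b.txt, d.txt, e.txt, g.txt} staged={d.txt}
After op 17 (modify c.txt): modified={b.txt, c.txt, d.txt, e.txt, g.txt} staged={d.txt}
After op 18 (git reset d.txt): modified={b.txt, c.txt, d.txt, e.txt, g.txt} staged={none}
After op 19 (git add e.txt): modified={b.txt, c.txt, d.txt, g.txt} staged={e.txt}
After op 20 (modify f.txt): modified={b.txt, c.txt, d.txt, f.txt, g.txt} staged={e.txt}
After op 21 (git reset e.txt): modified={b.txt, c.txt, d.txt, e.txt, f.txt, g.txt} staged={none}
After op 22 (git add g.txt): modified={b.txt, c.txt, d.txt, e.txt, f.txt} staged={g.txt}
After op 23 (git add b.txt): modified={c.txt, d.txt, e.txt, f.txt} staged={b.txt, g.txt}
After op 24 (git commit): modified={c.txt, d.txt, e.txt, f.txt} staged={none}
After op 25 (modify g.txt): modified={c.txt, d.txt, e.txt, f.txt, g.txt} staged={none}
After op 26 (modify e.txt): modified={c.txt, d.txt, e.txt, f.txt, g.txt} staged={none}
After op 27 (modify b.txt): modified={b.txt, c.txt, d.txt, e.txt, f.txt, g.txt} staged={none}
After op 28 (git add a.txt): modified={b.txt, c.txt, d.txt, e.txt, f.txt, g.txt} staged={none}
After op 29 (modify a.txt): modified={a.txt, b.txt, c.txt, d.txt, e.txt, f.txt, g.txt} staged={none}

Answer: none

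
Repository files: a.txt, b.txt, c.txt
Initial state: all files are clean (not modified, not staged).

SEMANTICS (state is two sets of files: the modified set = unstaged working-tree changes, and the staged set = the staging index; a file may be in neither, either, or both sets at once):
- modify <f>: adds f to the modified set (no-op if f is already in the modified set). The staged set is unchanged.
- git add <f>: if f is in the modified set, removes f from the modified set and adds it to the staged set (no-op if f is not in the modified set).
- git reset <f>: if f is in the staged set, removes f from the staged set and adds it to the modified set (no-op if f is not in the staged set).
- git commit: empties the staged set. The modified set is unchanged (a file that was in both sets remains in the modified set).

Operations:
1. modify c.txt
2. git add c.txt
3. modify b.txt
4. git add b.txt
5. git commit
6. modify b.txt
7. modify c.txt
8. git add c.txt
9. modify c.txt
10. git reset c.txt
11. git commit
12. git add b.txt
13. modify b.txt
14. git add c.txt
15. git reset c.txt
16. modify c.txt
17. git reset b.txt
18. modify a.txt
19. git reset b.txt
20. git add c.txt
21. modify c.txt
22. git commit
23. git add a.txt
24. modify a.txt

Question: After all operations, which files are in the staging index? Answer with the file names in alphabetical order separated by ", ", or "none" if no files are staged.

After op 1 (modify c.txt): modified={c.txt} staged={none}
After op 2 (git add c.txt): modified={none} staged={c.txt}
After op 3 (modify b.txt): modified={b.txt} staged={c.txt}
After op 4 (git add b.txt): modified={none} staged={b.txt, c.txt}
After op 5 (git commit): modified={none} staged={none}
After op 6 (modify b.txt): modified={b.txt} staged={none}
After op 7 (modify c.txt): modified={b.txt, c.txt} staged={none}
After op 8 (git add c.txt): modified={b.txt} staged={c.txt}
After op 9 (modify c.txt): modified={b.txt, c.txt} staged={c.txt}
After op 10 (git reset c.txt): modified={b.txt, c.txt} staged={none}
After op 11 (git commit): modified={b.txt, c.txt} staged={none}
After op 12 (git add b.txt): modified={c.txt} staged={b.txt}
After op 13 (modify b.txt): modified={b.txt, c.txt} staged={b.txt}
After op 14 (git add c.txt): modified={b.txt} staged={b.txt, c.txt}
After op 15 (git reset c.txt): modified={b.txt, c.txt} staged={b.txt}
After op 16 (modify c.txt): modified={b.txt, c.txt} staged={b.txt}
After op 17 (git reset b.txt): modified={b.txt, c.txt} staged={none}
After op 18 (modify a.txt): modified={a.txt, b.txt, c.txt} staged={none}
After op 19 (git reset b.txt): modified={a.txt, b.txt, c.txt} staged={none}
After op 20 (git add c.txt): modified={a.txt, b.txt} staged={c.txt}
After op 21 (modify c.txt): modified={a.txt, b.txt, c.txt} staged={c.txt}
After op 22 (git commit): modified={a.txt, b.txt, c.txt} staged={none}
After op 23 (git add a.txt): modified={b.txt, c.txt} staged={a.txt}
After op 24 (modify a.txt): modified={a.txt, b.txt, c.txt} staged={a.txt}

Answer: a.txt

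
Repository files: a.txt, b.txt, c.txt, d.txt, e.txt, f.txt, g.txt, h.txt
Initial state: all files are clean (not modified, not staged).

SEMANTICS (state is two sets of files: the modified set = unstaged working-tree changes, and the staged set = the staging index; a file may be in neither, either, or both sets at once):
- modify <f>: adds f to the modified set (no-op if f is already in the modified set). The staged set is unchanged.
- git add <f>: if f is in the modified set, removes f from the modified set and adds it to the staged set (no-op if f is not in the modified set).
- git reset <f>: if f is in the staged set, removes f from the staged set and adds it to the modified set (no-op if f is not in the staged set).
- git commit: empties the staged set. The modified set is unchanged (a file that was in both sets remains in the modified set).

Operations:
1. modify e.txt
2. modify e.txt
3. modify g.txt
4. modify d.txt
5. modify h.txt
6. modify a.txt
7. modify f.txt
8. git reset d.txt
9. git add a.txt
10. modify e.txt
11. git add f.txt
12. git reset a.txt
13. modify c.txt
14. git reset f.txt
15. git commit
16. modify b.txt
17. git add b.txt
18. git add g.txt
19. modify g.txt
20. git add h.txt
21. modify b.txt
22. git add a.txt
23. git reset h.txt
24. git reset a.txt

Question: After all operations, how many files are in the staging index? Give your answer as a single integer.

After op 1 (modify e.txt): modified={e.txt} staged={none}
After op 2 (modify e.txt): modified={e.txt} staged={none}
After op 3 (modify g.txt): modified={e.txt, g.txt} staged={none}
After op 4 (modify d.txt): modified={d.txt, e.txt, g.txt} staged={none}
After op 5 (modify h.txt): modified={d.txt, e.txt, g.txt, h.txt} staged={none}
After op 6 (modify a.txt): modified={a.txt, d.txt, e.txt, g.txt, h.txt} staged={none}
After op 7 (modify f.txt): modified={a.txt, d.txt, e.txt, f.txt, g.txt, h.txt} staged={none}
After op 8 (git reset d.txt): modified={a.txt, d.txt, e.txt, f.txt, g.txt, h.txt} staged={none}
After op 9 (git add a.txt): modified={d.txt, e.txt, f.txt, g.txt, h.txt} staged={a.txt}
After op 10 (modify e.txt): modified={d.txt, e.txt, f.txt, g.txt, h.txt} staged={a.txt}
After op 11 (git add f.txt): modified={d.txt, e.txt, g.txt, h.txt} staged={a.txt, f.txt}
After op 12 (git reset a.txt): modified={a.txt, d.txt, e.txt, g.txt, h.txt} staged={f.txt}
After op 13 (modify c.txt): modified={a.txt, c.txt, d.txt, e.txt, g.txt, h.txt} staged={f.txt}
After op 14 (git reset f.txt): modified={a.txt, c.txt, d.txt, e.txt, f.txt, g.txt, h.txt} staged={none}
After op 15 (git commit): modified={a.txt, c.txt, d.txt, e.txt, f.txt, g.txt, h.txt} staged={none}
After op 16 (modify b.txt): modified={a.txt, b.txt, c.txt, d.txt, e.txt, f.txt, g.txt, h.txt} staged={none}
After op 17 (git add b.txt): modified={a.txt, c.txt, d.txt, e.txt, f.txt, g.txt, h.txt} staged={b.txt}
After op 18 (git add g.txt): modified={a.txt, c.txt, d.txt, e.txt, f.txt, h.txt} staged={b.txt, g.txt}
After op 19 (modify g.txt): modified={a.txt, c.txt, d.txt, e.txt, f.txt, g.txt, h.txt} staged={b.txt, g.txt}
After op 20 (git add h.txt): modified={a.txt, c.txt, d.txt, e.txt, f.txt, g.txt} staged={b.txt, g.txt, h.txt}
After op 21 (modify b.txt): modified={a.txt, b.txt, c.txt, d.txt, e.txt, f.txt, g.txt} staged={b.txt, g.txt, h.txt}
After op 22 (git add a.txt): modified={b.txt, c.txt, d.txt, e.txt, f.txt, g.txt} staged={a.txt, b.txt, g.txt, h.txt}
After op 23 (git reset h.txt): modified={b.txt, c.txt, d.txt, e.txt, f.txt, g.txt, h.txt} staged={a.txt, b.txt, g.txt}
After op 24 (git reset a.txt): modified={a.txt, b.txt, c.txt, d.txt, e.txt, f.txt, g.txt, h.txt} staged={b.txt, g.txt}
Final staged set: {b.txt, g.txt} -> count=2

Answer: 2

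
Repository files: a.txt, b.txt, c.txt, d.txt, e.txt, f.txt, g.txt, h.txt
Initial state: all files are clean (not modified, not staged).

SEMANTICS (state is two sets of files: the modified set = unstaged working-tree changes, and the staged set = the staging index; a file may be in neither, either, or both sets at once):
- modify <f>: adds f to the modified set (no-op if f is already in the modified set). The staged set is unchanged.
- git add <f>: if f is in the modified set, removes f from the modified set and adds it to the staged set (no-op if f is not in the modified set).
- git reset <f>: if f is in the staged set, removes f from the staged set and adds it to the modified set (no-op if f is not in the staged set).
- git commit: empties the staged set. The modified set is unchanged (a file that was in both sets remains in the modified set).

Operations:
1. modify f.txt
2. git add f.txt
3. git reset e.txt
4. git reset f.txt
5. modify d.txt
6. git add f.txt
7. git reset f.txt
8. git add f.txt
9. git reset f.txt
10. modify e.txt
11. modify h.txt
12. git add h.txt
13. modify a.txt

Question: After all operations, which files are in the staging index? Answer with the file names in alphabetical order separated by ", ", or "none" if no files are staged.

Answer: h.txt

Derivation:
After op 1 (modify f.txt): modified={f.txt} staged={none}
After op 2 (git add f.txt): modified={none} staged={f.txt}
After op 3 (git reset e.txt): modified={none} staged={f.txt}
After op 4 (git reset f.txt): modified={f.txt} staged={none}
After op 5 (modify d.txt): modified={d.txt, f.txt} staged={none}
After op 6 (git add f.txt): modified={d.txt} staged={f.txt}
After op 7 (git reset f.txt): modified={d.txt, f.txt} staged={none}
After op 8 (git add f.txt): modified={d.txt} staged={f.txt}
After op 9 (git reset f.txt): modified={d.txt, f.txt} staged={none}
After op 10 (modify e.txt): modified={d.txt, e.txt, f.txt} staged={none}
After op 11 (modify h.txt): modified={d.txt, e.txt, f.txt, h.txt} staged={none}
After op 12 (git add h.txt): modified={d.txt, e.txt, f.txt} staged={h.txt}
After op 13 (modify a.txt): modified={a.txt, d.txt, e.txt, f.txt} staged={h.txt}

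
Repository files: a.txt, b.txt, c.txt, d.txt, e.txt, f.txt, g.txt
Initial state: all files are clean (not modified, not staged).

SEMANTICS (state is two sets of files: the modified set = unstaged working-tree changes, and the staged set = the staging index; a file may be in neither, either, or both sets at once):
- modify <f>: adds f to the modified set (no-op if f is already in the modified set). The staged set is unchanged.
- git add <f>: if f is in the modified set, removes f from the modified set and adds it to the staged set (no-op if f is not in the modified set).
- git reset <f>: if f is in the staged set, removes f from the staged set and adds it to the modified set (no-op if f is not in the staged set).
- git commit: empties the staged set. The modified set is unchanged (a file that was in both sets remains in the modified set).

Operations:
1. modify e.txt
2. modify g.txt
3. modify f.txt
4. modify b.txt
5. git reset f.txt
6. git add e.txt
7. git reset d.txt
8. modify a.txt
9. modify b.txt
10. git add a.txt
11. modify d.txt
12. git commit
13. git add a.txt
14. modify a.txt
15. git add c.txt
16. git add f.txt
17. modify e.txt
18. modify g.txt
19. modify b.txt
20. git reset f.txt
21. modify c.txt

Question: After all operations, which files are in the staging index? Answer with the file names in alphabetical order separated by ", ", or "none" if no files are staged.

Answer: none

Derivation:
After op 1 (modify e.txt): modified={e.txt} staged={none}
After op 2 (modify g.txt): modified={e.txt, g.txt} staged={none}
After op 3 (modify f.txt): modified={e.txt, f.txt, g.txt} staged={none}
After op 4 (modify b.txt): modified={b.txt, e.txt, f.txt, g.txt} staged={none}
After op 5 (git reset f.txt): modified={b.txt, e.txt, f.txt, g.txt} staged={none}
After op 6 (git add e.txt): modified={b.txt, f.txt, g.txt} staged={e.txt}
After op 7 (git reset d.txt): modified={b.txt, f.txt, g.txt} staged={e.txt}
After op 8 (modify a.txt): modified={a.txt, b.txt, f.txt, g.txt} staged={e.txt}
After op 9 (modify b.txt): modified={a.txt, b.txt, f.txt, g.txt} staged={e.txt}
After op 10 (git add a.txt): modified={b.txt, f.txt, g.txt} staged={a.txt, e.txt}
After op 11 (modify d.txt): modified={b.txt, d.txt, f.txt, g.txt} staged={a.txt, e.txt}
After op 12 (git commit): modified={b.txt, d.txt, f.txt, g.txt} staged={none}
After op 13 (git add a.txt): modified={b.txt, d.txt, f.txt, g.txt} staged={none}
After op 14 (modify a.txt): modified={a.txt, b.txt, d.txt, f.txt, g.txt} staged={none}
After op 15 (git add c.txt): modified={a.txt, b.txt, d.txt, f.txt, g.txt} staged={none}
After op 16 (git add f.txt): modified={a.txt, b.txt, d.txt, g.txt} staged={f.txt}
After op 17 (modify e.txt): modified={a.txt, b.txt, d.txt, e.txt, g.txt} staged={f.txt}
After op 18 (modify g.txt): modified={a.txt, b.txt, d.txt, e.txt, g.txt} staged={f.txt}
After op 19 (modify b.txt): modified={a.txt, b.txt, d.txt, e.txt, g.txt} staged={f.txt}
After op 20 (git reset f.txt): modified={a.txt, b.txt, d.txt, e.txt, f.txt, g.txt} staged={none}
After op 21 (modify c.txt): modified={a.txt, b.txt, c.txt, d.txt, e.txt, f.txt, g.txt} staged={none}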